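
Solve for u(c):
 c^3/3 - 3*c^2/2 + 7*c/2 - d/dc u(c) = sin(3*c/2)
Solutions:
 u(c) = C1 + c^4/12 - c^3/2 + 7*c^2/4 + 2*cos(3*c/2)/3


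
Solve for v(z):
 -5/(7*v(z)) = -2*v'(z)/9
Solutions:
 v(z) = -sqrt(C1 + 315*z)/7
 v(z) = sqrt(C1 + 315*z)/7


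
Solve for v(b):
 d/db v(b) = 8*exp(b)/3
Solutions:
 v(b) = C1 + 8*exp(b)/3


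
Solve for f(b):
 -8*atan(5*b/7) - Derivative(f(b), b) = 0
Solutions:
 f(b) = C1 - 8*b*atan(5*b/7) + 28*log(25*b^2 + 49)/5


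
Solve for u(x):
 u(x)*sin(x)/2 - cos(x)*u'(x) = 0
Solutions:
 u(x) = C1/sqrt(cos(x))


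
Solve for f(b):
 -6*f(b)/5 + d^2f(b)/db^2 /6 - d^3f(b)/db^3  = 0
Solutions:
 f(b) = C1*exp(b*(5*5^(1/3)/(108*sqrt(26229) + 17491)^(1/3) + 10 + 5^(2/3)*(108*sqrt(26229) + 17491)^(1/3))/180)*sin(sqrt(3)*5^(1/3)*b*(-5^(1/3)*(108*sqrt(26229) + 17491)^(1/3) + 5/(108*sqrt(26229) + 17491)^(1/3))/180) + C2*exp(b*(5*5^(1/3)/(108*sqrt(26229) + 17491)^(1/3) + 10 + 5^(2/3)*(108*sqrt(26229) + 17491)^(1/3))/180)*cos(sqrt(3)*5^(1/3)*b*(-5^(1/3)*(108*sqrt(26229) + 17491)^(1/3) + 5/(108*sqrt(26229) + 17491)^(1/3))/180) + C3*exp(b*(-5^(2/3)*(108*sqrt(26229) + 17491)^(1/3) - 5*5^(1/3)/(108*sqrt(26229) + 17491)^(1/3) + 5)/90)


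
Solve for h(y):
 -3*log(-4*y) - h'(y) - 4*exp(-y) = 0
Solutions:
 h(y) = C1 - 3*y*log(-y) + 3*y*(1 - 2*log(2)) + 4*exp(-y)


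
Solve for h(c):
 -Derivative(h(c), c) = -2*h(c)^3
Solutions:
 h(c) = -sqrt(2)*sqrt(-1/(C1 + 2*c))/2
 h(c) = sqrt(2)*sqrt(-1/(C1 + 2*c))/2


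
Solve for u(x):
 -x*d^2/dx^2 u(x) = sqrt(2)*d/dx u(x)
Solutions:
 u(x) = C1 + C2*x^(1 - sqrt(2))


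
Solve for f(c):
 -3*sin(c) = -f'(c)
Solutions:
 f(c) = C1 - 3*cos(c)


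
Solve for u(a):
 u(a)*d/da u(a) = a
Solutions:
 u(a) = -sqrt(C1 + a^2)
 u(a) = sqrt(C1 + a^2)


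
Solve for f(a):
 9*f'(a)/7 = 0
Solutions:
 f(a) = C1


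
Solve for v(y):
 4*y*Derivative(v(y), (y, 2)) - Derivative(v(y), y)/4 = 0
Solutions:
 v(y) = C1 + C2*y^(17/16)


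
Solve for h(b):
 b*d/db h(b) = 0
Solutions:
 h(b) = C1


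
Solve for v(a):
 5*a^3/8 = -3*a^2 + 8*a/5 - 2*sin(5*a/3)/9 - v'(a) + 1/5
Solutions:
 v(a) = C1 - 5*a^4/32 - a^3 + 4*a^2/5 + a/5 + 2*cos(5*a/3)/15


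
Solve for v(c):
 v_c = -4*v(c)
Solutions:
 v(c) = C1*exp(-4*c)


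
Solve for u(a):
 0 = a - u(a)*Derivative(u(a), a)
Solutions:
 u(a) = -sqrt(C1 + a^2)
 u(a) = sqrt(C1 + a^2)


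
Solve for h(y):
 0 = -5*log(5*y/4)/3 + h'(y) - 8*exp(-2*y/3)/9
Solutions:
 h(y) = C1 + 5*y*log(y)/3 + 5*y*(-2*log(2) - 1 + log(5))/3 - 4*exp(-2*y/3)/3


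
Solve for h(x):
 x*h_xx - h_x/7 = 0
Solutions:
 h(x) = C1 + C2*x^(8/7)


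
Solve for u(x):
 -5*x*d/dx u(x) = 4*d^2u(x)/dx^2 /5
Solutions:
 u(x) = C1 + C2*erf(5*sqrt(2)*x/4)


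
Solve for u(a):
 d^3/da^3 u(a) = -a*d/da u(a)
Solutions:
 u(a) = C1 + Integral(C2*airyai(-a) + C3*airybi(-a), a)


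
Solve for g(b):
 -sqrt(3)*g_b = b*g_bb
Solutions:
 g(b) = C1 + C2*b^(1 - sqrt(3))


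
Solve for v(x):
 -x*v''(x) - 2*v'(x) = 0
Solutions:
 v(x) = C1 + C2/x


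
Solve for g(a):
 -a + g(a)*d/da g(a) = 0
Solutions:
 g(a) = -sqrt(C1 + a^2)
 g(a) = sqrt(C1 + a^2)


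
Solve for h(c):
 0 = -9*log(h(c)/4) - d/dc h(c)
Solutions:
 -Integral(1/(-log(_y) + 2*log(2)), (_y, h(c)))/9 = C1 - c


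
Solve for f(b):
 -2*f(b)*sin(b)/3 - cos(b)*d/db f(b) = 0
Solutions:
 f(b) = C1*cos(b)^(2/3)


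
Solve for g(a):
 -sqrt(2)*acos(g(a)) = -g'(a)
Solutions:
 Integral(1/acos(_y), (_y, g(a))) = C1 + sqrt(2)*a


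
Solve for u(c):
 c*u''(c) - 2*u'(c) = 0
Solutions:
 u(c) = C1 + C2*c^3


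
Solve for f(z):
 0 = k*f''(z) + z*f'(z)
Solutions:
 f(z) = C1 + C2*sqrt(k)*erf(sqrt(2)*z*sqrt(1/k)/2)


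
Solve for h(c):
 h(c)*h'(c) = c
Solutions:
 h(c) = -sqrt(C1 + c^2)
 h(c) = sqrt(C1 + c^2)


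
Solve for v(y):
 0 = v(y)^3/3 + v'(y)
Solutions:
 v(y) = -sqrt(6)*sqrt(-1/(C1 - y))/2
 v(y) = sqrt(6)*sqrt(-1/(C1 - y))/2


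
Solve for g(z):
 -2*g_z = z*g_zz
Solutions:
 g(z) = C1 + C2/z


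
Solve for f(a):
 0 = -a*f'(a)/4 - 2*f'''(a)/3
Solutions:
 f(a) = C1 + Integral(C2*airyai(-3^(1/3)*a/2) + C3*airybi(-3^(1/3)*a/2), a)


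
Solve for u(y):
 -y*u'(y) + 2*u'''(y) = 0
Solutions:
 u(y) = C1 + Integral(C2*airyai(2^(2/3)*y/2) + C3*airybi(2^(2/3)*y/2), y)


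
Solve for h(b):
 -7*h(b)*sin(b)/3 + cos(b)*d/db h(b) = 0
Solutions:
 h(b) = C1/cos(b)^(7/3)


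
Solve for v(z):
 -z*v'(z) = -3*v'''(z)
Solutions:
 v(z) = C1 + Integral(C2*airyai(3^(2/3)*z/3) + C3*airybi(3^(2/3)*z/3), z)


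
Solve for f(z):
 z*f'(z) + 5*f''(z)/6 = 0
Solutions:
 f(z) = C1 + C2*erf(sqrt(15)*z/5)


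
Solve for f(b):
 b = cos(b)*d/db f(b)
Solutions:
 f(b) = C1 + Integral(b/cos(b), b)


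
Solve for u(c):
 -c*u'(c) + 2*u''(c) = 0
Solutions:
 u(c) = C1 + C2*erfi(c/2)


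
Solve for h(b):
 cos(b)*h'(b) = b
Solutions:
 h(b) = C1 + Integral(b/cos(b), b)


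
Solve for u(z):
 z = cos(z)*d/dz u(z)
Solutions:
 u(z) = C1 + Integral(z/cos(z), z)


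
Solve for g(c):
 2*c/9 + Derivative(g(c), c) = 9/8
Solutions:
 g(c) = C1 - c^2/9 + 9*c/8


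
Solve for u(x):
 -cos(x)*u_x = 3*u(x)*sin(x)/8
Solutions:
 u(x) = C1*cos(x)^(3/8)


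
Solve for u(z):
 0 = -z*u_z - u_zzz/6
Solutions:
 u(z) = C1 + Integral(C2*airyai(-6^(1/3)*z) + C3*airybi(-6^(1/3)*z), z)


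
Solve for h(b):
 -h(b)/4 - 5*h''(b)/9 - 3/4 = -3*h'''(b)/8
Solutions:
 h(b) = C1*exp(b*(-(243*sqrt(915441) + 241147)^(1/3) - 1600/(243*sqrt(915441) + 241147)^(1/3) + 80)/162)*sin(sqrt(3)*b*(-(243*sqrt(915441) + 241147)^(1/3) + 1600/(243*sqrt(915441) + 241147)^(1/3))/162) + C2*exp(b*(-(243*sqrt(915441) + 241147)^(1/3) - 1600/(243*sqrt(915441) + 241147)^(1/3) + 80)/162)*cos(sqrt(3)*b*(-(243*sqrt(915441) + 241147)^(1/3) + 1600/(243*sqrt(915441) + 241147)^(1/3))/162) + C3*exp(b*(1600/(243*sqrt(915441) + 241147)^(1/3) + 40 + (243*sqrt(915441) + 241147)^(1/3))/81) - 3


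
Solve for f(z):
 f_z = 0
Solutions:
 f(z) = C1


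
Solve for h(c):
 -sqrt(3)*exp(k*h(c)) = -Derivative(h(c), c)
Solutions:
 h(c) = Piecewise((log(-1/(C1*k + sqrt(3)*c*k))/k, Ne(k, 0)), (nan, True))
 h(c) = Piecewise((C1 + sqrt(3)*c, Eq(k, 0)), (nan, True))


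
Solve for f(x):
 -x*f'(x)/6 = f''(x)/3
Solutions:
 f(x) = C1 + C2*erf(x/2)


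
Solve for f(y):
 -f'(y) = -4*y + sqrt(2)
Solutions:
 f(y) = C1 + 2*y^2 - sqrt(2)*y


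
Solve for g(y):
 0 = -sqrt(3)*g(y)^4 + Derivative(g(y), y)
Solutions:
 g(y) = (-1/(C1 + 3*sqrt(3)*y))^(1/3)
 g(y) = (-1/(C1 + sqrt(3)*y))^(1/3)*(-3^(2/3) - 3*3^(1/6)*I)/6
 g(y) = (-1/(C1 + sqrt(3)*y))^(1/3)*(-3^(2/3) + 3*3^(1/6)*I)/6


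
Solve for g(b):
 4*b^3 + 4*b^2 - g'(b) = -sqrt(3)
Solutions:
 g(b) = C1 + b^4 + 4*b^3/3 + sqrt(3)*b


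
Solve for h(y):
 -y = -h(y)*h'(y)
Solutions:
 h(y) = -sqrt(C1 + y^2)
 h(y) = sqrt(C1 + y^2)


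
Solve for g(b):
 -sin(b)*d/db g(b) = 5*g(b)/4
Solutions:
 g(b) = C1*(cos(b) + 1)^(5/8)/(cos(b) - 1)^(5/8)


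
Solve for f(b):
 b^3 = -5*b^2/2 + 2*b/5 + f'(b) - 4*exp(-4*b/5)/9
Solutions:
 f(b) = C1 + b^4/4 + 5*b^3/6 - b^2/5 - 5*exp(-4*b/5)/9


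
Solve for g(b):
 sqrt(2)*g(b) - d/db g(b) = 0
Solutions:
 g(b) = C1*exp(sqrt(2)*b)


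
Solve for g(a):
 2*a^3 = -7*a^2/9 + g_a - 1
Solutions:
 g(a) = C1 + a^4/2 + 7*a^3/27 + a


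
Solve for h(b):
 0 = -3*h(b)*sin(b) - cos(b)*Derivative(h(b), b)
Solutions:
 h(b) = C1*cos(b)^3


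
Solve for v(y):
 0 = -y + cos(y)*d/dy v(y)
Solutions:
 v(y) = C1 + Integral(y/cos(y), y)


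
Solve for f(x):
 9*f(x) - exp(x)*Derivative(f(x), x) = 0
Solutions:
 f(x) = C1*exp(-9*exp(-x))


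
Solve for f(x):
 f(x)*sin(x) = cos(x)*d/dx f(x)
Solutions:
 f(x) = C1/cos(x)


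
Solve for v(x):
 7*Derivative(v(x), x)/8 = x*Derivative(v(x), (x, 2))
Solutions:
 v(x) = C1 + C2*x^(15/8)


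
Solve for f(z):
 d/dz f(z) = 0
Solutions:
 f(z) = C1


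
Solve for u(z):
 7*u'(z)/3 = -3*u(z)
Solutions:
 u(z) = C1*exp(-9*z/7)


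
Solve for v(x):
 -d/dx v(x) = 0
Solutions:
 v(x) = C1


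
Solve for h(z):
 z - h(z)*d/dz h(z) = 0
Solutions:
 h(z) = -sqrt(C1 + z^2)
 h(z) = sqrt(C1 + z^2)


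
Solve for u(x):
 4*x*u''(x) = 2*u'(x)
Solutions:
 u(x) = C1 + C2*x^(3/2)


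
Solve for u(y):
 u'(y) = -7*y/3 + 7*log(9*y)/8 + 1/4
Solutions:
 u(y) = C1 - 7*y^2/6 + 7*y*log(y)/8 - 5*y/8 + 7*y*log(3)/4


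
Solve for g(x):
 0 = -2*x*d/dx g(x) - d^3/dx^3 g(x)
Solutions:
 g(x) = C1 + Integral(C2*airyai(-2^(1/3)*x) + C3*airybi(-2^(1/3)*x), x)


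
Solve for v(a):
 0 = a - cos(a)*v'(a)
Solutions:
 v(a) = C1 + Integral(a/cos(a), a)


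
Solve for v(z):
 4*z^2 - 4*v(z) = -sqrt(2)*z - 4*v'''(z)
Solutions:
 v(z) = C3*exp(z) + z^2 + sqrt(2)*z/4 + (C1*sin(sqrt(3)*z/2) + C2*cos(sqrt(3)*z/2))*exp(-z/2)


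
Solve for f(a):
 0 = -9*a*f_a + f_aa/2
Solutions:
 f(a) = C1 + C2*erfi(3*a)


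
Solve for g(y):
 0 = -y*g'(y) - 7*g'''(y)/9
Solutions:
 g(y) = C1 + Integral(C2*airyai(-21^(2/3)*y/7) + C3*airybi(-21^(2/3)*y/7), y)


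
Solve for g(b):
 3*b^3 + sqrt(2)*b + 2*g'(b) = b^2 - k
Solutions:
 g(b) = C1 - 3*b^4/8 + b^3/6 - sqrt(2)*b^2/4 - b*k/2


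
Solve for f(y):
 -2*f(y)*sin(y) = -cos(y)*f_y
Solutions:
 f(y) = C1/cos(y)^2


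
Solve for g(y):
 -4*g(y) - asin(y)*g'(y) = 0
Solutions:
 g(y) = C1*exp(-4*Integral(1/asin(y), y))


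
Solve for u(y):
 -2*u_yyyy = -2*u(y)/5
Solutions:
 u(y) = C1*exp(-5^(3/4)*y/5) + C2*exp(5^(3/4)*y/5) + C3*sin(5^(3/4)*y/5) + C4*cos(5^(3/4)*y/5)


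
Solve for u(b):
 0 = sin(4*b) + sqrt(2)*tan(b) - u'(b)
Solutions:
 u(b) = C1 - sqrt(2)*log(cos(b)) - cos(4*b)/4


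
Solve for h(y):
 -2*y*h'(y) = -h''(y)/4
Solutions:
 h(y) = C1 + C2*erfi(2*y)


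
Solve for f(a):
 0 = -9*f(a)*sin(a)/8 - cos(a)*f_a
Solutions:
 f(a) = C1*cos(a)^(9/8)


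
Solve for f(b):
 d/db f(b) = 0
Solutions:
 f(b) = C1


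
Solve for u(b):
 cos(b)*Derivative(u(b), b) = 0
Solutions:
 u(b) = C1


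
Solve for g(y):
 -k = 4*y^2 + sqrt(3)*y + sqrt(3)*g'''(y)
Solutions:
 g(y) = C1 + C2*y + C3*y^2 - sqrt(3)*k*y^3/18 - sqrt(3)*y^5/45 - y^4/24


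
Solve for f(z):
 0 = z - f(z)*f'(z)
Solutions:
 f(z) = -sqrt(C1 + z^2)
 f(z) = sqrt(C1 + z^2)


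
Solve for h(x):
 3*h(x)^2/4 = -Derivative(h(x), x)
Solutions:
 h(x) = 4/(C1 + 3*x)


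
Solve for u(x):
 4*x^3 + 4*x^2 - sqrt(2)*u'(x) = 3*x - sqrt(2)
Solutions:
 u(x) = C1 + sqrt(2)*x^4/2 + 2*sqrt(2)*x^3/3 - 3*sqrt(2)*x^2/4 + x


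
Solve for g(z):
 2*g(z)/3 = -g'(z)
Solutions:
 g(z) = C1*exp(-2*z/3)


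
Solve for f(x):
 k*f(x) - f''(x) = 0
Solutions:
 f(x) = C1*exp(-sqrt(k)*x) + C2*exp(sqrt(k)*x)


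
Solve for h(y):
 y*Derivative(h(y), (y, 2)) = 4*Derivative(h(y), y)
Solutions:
 h(y) = C1 + C2*y^5


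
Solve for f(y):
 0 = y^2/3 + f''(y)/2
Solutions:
 f(y) = C1 + C2*y - y^4/18


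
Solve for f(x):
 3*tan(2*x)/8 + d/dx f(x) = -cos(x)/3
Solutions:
 f(x) = C1 + 3*log(cos(2*x))/16 - sin(x)/3


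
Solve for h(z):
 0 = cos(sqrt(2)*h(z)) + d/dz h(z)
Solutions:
 h(z) = sqrt(2)*(pi - asin((exp(2*sqrt(2)*C1) + exp(2*sqrt(2)*z))/(exp(2*sqrt(2)*C1) - exp(2*sqrt(2)*z))))/2
 h(z) = sqrt(2)*asin((exp(2*sqrt(2)*C1) + exp(2*sqrt(2)*z))/(exp(2*sqrt(2)*C1) - exp(2*sqrt(2)*z)))/2


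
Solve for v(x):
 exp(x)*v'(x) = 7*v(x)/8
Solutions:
 v(x) = C1*exp(-7*exp(-x)/8)


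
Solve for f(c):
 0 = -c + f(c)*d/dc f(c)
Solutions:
 f(c) = -sqrt(C1 + c^2)
 f(c) = sqrt(C1 + c^2)


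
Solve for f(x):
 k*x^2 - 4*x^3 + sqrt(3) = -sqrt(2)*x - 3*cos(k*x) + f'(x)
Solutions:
 f(x) = C1 + k*x^3/3 - x^4 + sqrt(2)*x^2/2 + sqrt(3)*x + 3*sin(k*x)/k


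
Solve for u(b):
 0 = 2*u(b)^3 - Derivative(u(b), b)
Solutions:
 u(b) = -sqrt(2)*sqrt(-1/(C1 + 2*b))/2
 u(b) = sqrt(2)*sqrt(-1/(C1 + 2*b))/2


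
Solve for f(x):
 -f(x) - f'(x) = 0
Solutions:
 f(x) = C1*exp(-x)


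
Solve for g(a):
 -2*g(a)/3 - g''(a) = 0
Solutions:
 g(a) = C1*sin(sqrt(6)*a/3) + C2*cos(sqrt(6)*a/3)


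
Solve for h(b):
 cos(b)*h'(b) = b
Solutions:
 h(b) = C1 + Integral(b/cos(b), b)


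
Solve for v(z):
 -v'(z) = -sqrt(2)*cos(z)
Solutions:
 v(z) = C1 + sqrt(2)*sin(z)


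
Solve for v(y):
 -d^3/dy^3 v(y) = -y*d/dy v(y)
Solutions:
 v(y) = C1 + Integral(C2*airyai(y) + C3*airybi(y), y)


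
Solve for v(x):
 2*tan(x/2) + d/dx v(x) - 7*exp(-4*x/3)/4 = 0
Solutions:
 v(x) = C1 - 2*log(tan(x/2)^2 + 1) - 21*exp(-4*x/3)/16


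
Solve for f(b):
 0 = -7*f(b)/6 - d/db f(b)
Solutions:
 f(b) = C1*exp(-7*b/6)


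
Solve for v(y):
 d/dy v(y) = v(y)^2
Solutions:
 v(y) = -1/(C1 + y)


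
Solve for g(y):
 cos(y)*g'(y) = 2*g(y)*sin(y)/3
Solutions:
 g(y) = C1/cos(y)^(2/3)


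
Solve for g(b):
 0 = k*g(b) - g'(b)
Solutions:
 g(b) = C1*exp(b*k)


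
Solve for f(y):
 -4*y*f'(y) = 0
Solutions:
 f(y) = C1


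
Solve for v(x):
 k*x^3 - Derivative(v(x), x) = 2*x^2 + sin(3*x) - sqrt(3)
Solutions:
 v(x) = C1 + k*x^4/4 - 2*x^3/3 + sqrt(3)*x + cos(3*x)/3


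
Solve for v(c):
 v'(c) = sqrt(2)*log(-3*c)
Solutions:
 v(c) = C1 + sqrt(2)*c*log(-c) + sqrt(2)*c*(-1 + log(3))


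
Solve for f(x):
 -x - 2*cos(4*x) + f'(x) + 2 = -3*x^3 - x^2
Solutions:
 f(x) = C1 - 3*x^4/4 - x^3/3 + x^2/2 - 2*x + sin(4*x)/2


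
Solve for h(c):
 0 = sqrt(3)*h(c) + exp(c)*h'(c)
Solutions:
 h(c) = C1*exp(sqrt(3)*exp(-c))


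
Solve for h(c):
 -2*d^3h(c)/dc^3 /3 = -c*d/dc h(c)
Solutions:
 h(c) = C1 + Integral(C2*airyai(2^(2/3)*3^(1/3)*c/2) + C3*airybi(2^(2/3)*3^(1/3)*c/2), c)


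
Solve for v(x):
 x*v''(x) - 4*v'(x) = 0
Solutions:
 v(x) = C1 + C2*x^5


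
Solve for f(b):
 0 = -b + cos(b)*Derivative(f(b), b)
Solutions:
 f(b) = C1 + Integral(b/cos(b), b)


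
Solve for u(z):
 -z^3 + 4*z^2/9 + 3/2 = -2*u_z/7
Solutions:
 u(z) = C1 + 7*z^4/8 - 14*z^3/27 - 21*z/4


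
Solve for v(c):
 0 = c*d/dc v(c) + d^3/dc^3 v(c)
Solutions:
 v(c) = C1 + Integral(C2*airyai(-c) + C3*airybi(-c), c)


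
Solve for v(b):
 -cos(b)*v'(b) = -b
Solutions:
 v(b) = C1 + Integral(b/cos(b), b)


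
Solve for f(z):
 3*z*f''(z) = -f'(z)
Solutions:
 f(z) = C1 + C2*z^(2/3)


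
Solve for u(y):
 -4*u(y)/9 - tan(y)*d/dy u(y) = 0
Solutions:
 u(y) = C1/sin(y)^(4/9)


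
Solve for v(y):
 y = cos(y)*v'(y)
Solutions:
 v(y) = C1 + Integral(y/cos(y), y)


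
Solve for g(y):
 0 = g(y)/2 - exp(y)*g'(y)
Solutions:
 g(y) = C1*exp(-exp(-y)/2)


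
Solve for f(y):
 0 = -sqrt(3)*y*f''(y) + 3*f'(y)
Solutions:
 f(y) = C1 + C2*y^(1 + sqrt(3))


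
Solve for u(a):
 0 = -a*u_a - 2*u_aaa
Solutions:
 u(a) = C1 + Integral(C2*airyai(-2^(2/3)*a/2) + C3*airybi(-2^(2/3)*a/2), a)


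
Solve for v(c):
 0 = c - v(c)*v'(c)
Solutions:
 v(c) = -sqrt(C1 + c^2)
 v(c) = sqrt(C1 + c^2)


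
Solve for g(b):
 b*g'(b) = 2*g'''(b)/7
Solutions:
 g(b) = C1 + Integral(C2*airyai(2^(2/3)*7^(1/3)*b/2) + C3*airybi(2^(2/3)*7^(1/3)*b/2), b)


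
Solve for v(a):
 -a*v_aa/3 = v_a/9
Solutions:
 v(a) = C1 + C2*a^(2/3)


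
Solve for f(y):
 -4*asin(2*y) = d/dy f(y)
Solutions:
 f(y) = C1 - 4*y*asin(2*y) - 2*sqrt(1 - 4*y^2)


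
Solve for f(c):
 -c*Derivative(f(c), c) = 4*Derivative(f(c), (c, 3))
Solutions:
 f(c) = C1 + Integral(C2*airyai(-2^(1/3)*c/2) + C3*airybi(-2^(1/3)*c/2), c)


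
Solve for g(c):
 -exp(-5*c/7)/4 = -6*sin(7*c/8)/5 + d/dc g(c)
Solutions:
 g(c) = C1 - 48*cos(7*c/8)/35 + 7*exp(-5*c/7)/20


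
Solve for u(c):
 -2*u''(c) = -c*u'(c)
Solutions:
 u(c) = C1 + C2*erfi(c/2)


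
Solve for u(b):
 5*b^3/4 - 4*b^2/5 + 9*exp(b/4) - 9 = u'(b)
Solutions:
 u(b) = C1 + 5*b^4/16 - 4*b^3/15 - 9*b + 36*exp(b/4)


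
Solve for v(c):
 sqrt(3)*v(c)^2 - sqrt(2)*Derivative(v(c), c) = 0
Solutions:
 v(c) = -2/(C1 + sqrt(6)*c)


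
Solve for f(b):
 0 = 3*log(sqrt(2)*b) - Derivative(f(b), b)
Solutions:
 f(b) = C1 + 3*b*log(b) - 3*b + 3*b*log(2)/2


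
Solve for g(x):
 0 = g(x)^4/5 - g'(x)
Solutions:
 g(x) = 5^(1/3)*(-1/(C1 + 3*x))^(1/3)
 g(x) = 5^(1/3)*(-1/(C1 + x))^(1/3)*(-3^(2/3) - 3*3^(1/6)*I)/6
 g(x) = 5^(1/3)*(-1/(C1 + x))^(1/3)*(-3^(2/3) + 3*3^(1/6)*I)/6


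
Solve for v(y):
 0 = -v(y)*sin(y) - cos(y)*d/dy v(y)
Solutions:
 v(y) = C1*cos(y)


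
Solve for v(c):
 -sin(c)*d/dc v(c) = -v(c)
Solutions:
 v(c) = C1*sqrt(cos(c) - 1)/sqrt(cos(c) + 1)


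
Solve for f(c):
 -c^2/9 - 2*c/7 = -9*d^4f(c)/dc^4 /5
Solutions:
 f(c) = C1 + C2*c + C3*c^2 + C4*c^3 + c^6/5832 + c^5/756


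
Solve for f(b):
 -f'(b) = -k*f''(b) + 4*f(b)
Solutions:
 f(b) = C1*exp(b*(1 - sqrt(16*k + 1))/(2*k)) + C2*exp(b*(sqrt(16*k + 1) + 1)/(2*k))


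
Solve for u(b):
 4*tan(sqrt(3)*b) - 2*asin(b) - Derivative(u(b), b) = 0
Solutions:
 u(b) = C1 - 2*b*asin(b) - 2*sqrt(1 - b^2) - 4*sqrt(3)*log(cos(sqrt(3)*b))/3


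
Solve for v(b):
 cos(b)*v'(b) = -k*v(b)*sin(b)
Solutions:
 v(b) = C1*exp(k*log(cos(b)))


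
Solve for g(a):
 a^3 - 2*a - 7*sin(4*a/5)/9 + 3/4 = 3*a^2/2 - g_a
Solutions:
 g(a) = C1 - a^4/4 + a^3/2 + a^2 - 3*a/4 - 35*cos(4*a/5)/36


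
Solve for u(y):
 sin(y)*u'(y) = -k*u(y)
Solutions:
 u(y) = C1*exp(k*(-log(cos(y) - 1) + log(cos(y) + 1))/2)


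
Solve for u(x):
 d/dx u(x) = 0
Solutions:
 u(x) = C1


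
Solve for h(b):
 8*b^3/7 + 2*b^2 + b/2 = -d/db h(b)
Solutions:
 h(b) = C1 - 2*b^4/7 - 2*b^3/3 - b^2/4


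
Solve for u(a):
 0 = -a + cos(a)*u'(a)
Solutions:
 u(a) = C1 + Integral(a/cos(a), a)


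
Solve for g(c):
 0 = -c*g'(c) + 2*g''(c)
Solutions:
 g(c) = C1 + C2*erfi(c/2)


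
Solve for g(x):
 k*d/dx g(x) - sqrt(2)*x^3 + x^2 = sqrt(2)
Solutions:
 g(x) = C1 + sqrt(2)*x^4/(4*k) - x^3/(3*k) + sqrt(2)*x/k


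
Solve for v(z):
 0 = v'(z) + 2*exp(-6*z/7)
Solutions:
 v(z) = C1 + 7*exp(-6*z/7)/3


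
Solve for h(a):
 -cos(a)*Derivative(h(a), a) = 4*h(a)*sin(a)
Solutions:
 h(a) = C1*cos(a)^4


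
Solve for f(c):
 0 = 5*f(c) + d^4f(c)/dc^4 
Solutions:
 f(c) = (C1*sin(sqrt(2)*5^(1/4)*c/2) + C2*cos(sqrt(2)*5^(1/4)*c/2))*exp(-sqrt(2)*5^(1/4)*c/2) + (C3*sin(sqrt(2)*5^(1/4)*c/2) + C4*cos(sqrt(2)*5^(1/4)*c/2))*exp(sqrt(2)*5^(1/4)*c/2)


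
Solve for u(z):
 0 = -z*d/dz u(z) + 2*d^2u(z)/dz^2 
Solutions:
 u(z) = C1 + C2*erfi(z/2)


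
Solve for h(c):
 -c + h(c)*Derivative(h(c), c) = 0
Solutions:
 h(c) = -sqrt(C1 + c^2)
 h(c) = sqrt(C1 + c^2)


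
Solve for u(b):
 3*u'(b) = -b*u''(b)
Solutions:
 u(b) = C1 + C2/b^2


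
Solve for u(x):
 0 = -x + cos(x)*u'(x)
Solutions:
 u(x) = C1 + Integral(x/cos(x), x)


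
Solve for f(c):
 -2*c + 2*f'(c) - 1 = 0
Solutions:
 f(c) = C1 + c^2/2 + c/2


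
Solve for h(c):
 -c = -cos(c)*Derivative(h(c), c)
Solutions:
 h(c) = C1 + Integral(c/cos(c), c)


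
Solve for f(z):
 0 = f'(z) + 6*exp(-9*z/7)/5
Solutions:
 f(z) = C1 + 14*exp(-9*z/7)/15


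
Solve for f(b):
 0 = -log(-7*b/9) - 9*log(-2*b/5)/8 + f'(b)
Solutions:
 f(b) = C1 + 17*b*log(-b)/8 + b*(-2*log(15) - 17/8 + log(2)/8 + 7*log(5)/8 + log(14))


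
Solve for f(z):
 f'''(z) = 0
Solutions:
 f(z) = C1 + C2*z + C3*z^2


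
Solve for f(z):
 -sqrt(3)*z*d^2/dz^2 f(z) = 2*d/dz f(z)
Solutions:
 f(z) = C1 + C2*z^(1 - 2*sqrt(3)/3)


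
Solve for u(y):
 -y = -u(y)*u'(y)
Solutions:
 u(y) = -sqrt(C1 + y^2)
 u(y) = sqrt(C1 + y^2)


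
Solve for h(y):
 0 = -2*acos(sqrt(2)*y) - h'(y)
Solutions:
 h(y) = C1 - 2*y*acos(sqrt(2)*y) + sqrt(2)*sqrt(1 - 2*y^2)


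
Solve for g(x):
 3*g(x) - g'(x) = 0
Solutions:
 g(x) = C1*exp(3*x)


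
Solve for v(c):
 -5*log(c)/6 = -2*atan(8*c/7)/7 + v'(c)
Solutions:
 v(c) = C1 - 5*c*log(c)/6 + 2*c*atan(8*c/7)/7 + 5*c/6 - log(64*c^2 + 49)/8


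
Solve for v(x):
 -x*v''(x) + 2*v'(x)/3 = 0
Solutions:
 v(x) = C1 + C2*x^(5/3)


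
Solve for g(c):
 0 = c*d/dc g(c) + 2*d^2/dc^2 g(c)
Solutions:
 g(c) = C1 + C2*erf(c/2)


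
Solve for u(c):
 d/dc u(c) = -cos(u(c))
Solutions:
 u(c) = pi - asin((C1 + exp(2*c))/(C1 - exp(2*c)))
 u(c) = asin((C1 + exp(2*c))/(C1 - exp(2*c)))


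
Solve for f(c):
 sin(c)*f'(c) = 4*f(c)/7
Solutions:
 f(c) = C1*(cos(c) - 1)^(2/7)/(cos(c) + 1)^(2/7)


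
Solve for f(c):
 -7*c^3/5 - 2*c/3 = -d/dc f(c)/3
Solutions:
 f(c) = C1 + 21*c^4/20 + c^2


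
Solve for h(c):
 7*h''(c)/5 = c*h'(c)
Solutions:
 h(c) = C1 + C2*erfi(sqrt(70)*c/14)


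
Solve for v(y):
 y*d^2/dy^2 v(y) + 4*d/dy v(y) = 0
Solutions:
 v(y) = C1 + C2/y^3


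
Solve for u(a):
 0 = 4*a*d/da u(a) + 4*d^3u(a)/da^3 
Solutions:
 u(a) = C1 + Integral(C2*airyai(-a) + C3*airybi(-a), a)


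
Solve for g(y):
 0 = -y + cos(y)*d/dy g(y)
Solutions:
 g(y) = C1 + Integral(y/cos(y), y)


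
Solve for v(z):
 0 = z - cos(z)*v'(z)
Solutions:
 v(z) = C1 + Integral(z/cos(z), z)


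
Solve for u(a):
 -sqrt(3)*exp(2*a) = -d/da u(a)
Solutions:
 u(a) = C1 + sqrt(3)*exp(2*a)/2


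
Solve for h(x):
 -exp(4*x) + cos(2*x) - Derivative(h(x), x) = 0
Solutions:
 h(x) = C1 - exp(4*x)/4 + sin(2*x)/2


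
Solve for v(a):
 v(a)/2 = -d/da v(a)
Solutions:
 v(a) = C1*exp(-a/2)


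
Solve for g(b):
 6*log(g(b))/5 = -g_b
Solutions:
 li(g(b)) = C1 - 6*b/5


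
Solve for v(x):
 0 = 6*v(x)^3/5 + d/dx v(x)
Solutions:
 v(x) = -sqrt(10)*sqrt(-1/(C1 - 6*x))/2
 v(x) = sqrt(10)*sqrt(-1/(C1 - 6*x))/2


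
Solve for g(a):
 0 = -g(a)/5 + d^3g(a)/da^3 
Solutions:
 g(a) = C3*exp(5^(2/3)*a/5) + (C1*sin(sqrt(3)*5^(2/3)*a/10) + C2*cos(sqrt(3)*5^(2/3)*a/10))*exp(-5^(2/3)*a/10)


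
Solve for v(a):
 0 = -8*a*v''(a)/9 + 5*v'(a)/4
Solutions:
 v(a) = C1 + C2*a^(77/32)


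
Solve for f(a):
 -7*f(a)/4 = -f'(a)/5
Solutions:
 f(a) = C1*exp(35*a/4)


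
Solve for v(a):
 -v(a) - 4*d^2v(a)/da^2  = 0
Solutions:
 v(a) = C1*sin(a/2) + C2*cos(a/2)


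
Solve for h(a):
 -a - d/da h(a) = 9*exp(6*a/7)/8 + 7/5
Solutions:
 h(a) = C1 - a^2/2 - 7*a/5 - 21*exp(6*a/7)/16


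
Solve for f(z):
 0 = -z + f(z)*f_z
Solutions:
 f(z) = -sqrt(C1 + z^2)
 f(z) = sqrt(C1 + z^2)


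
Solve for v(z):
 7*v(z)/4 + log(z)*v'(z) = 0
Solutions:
 v(z) = C1*exp(-7*li(z)/4)


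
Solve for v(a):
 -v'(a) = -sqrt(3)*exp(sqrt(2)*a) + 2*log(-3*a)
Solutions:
 v(a) = C1 - 2*a*log(-a) + 2*a*(1 - log(3)) + sqrt(6)*exp(sqrt(2)*a)/2


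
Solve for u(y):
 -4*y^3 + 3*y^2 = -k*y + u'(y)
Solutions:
 u(y) = C1 + k*y^2/2 - y^4 + y^3


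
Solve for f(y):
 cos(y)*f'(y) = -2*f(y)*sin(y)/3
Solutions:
 f(y) = C1*cos(y)^(2/3)


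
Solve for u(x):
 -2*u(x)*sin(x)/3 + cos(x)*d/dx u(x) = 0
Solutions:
 u(x) = C1/cos(x)^(2/3)


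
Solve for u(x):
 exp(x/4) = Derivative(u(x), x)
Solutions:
 u(x) = C1 + 4*exp(x/4)


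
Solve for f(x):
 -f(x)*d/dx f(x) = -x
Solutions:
 f(x) = -sqrt(C1 + x^2)
 f(x) = sqrt(C1 + x^2)


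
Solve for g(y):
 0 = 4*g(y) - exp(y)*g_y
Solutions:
 g(y) = C1*exp(-4*exp(-y))


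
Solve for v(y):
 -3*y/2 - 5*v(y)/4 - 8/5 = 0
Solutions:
 v(y) = -6*y/5 - 32/25


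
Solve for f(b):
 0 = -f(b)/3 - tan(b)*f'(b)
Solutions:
 f(b) = C1/sin(b)^(1/3)


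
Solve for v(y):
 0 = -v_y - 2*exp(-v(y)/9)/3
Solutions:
 v(y) = 9*log(C1 - 2*y/27)


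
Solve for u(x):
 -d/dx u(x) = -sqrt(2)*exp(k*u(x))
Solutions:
 u(x) = Piecewise((log(-1/(C1*k + sqrt(2)*k*x))/k, Ne(k, 0)), (nan, True))
 u(x) = Piecewise((C1 + sqrt(2)*x, Eq(k, 0)), (nan, True))


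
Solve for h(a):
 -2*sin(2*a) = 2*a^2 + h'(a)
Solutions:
 h(a) = C1 - 2*a^3/3 + cos(2*a)


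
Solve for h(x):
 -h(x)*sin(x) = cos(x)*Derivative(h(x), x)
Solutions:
 h(x) = C1*cos(x)


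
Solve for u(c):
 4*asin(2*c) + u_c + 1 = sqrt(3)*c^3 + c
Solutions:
 u(c) = C1 + sqrt(3)*c^4/4 + c^2/2 - 4*c*asin(2*c) - c - 2*sqrt(1 - 4*c^2)


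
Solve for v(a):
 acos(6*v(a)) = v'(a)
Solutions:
 Integral(1/acos(6*_y), (_y, v(a))) = C1 + a


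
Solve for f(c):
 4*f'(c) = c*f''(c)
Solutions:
 f(c) = C1 + C2*c^5


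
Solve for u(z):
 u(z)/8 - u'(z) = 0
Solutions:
 u(z) = C1*exp(z/8)


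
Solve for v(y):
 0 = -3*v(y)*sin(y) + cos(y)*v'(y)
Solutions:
 v(y) = C1/cos(y)^3


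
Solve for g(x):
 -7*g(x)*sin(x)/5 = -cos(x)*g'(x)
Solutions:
 g(x) = C1/cos(x)^(7/5)


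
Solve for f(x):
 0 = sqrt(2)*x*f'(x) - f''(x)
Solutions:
 f(x) = C1 + C2*erfi(2^(3/4)*x/2)


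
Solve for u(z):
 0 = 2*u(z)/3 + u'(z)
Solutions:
 u(z) = C1*exp(-2*z/3)


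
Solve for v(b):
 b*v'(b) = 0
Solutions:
 v(b) = C1


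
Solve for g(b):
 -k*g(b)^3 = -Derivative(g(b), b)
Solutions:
 g(b) = -sqrt(2)*sqrt(-1/(C1 + b*k))/2
 g(b) = sqrt(2)*sqrt(-1/(C1 + b*k))/2


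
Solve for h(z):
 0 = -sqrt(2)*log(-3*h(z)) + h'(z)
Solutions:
 -sqrt(2)*Integral(1/(log(-_y) + log(3)), (_y, h(z)))/2 = C1 - z


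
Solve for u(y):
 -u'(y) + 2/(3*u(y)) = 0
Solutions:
 u(y) = -sqrt(C1 + 12*y)/3
 u(y) = sqrt(C1 + 12*y)/3


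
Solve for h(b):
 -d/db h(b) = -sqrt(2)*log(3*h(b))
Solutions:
 -sqrt(2)*Integral(1/(log(_y) + log(3)), (_y, h(b)))/2 = C1 - b


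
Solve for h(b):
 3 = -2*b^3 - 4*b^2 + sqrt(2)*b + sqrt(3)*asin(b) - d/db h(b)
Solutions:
 h(b) = C1 - b^4/2 - 4*b^3/3 + sqrt(2)*b^2/2 - 3*b + sqrt(3)*(b*asin(b) + sqrt(1 - b^2))


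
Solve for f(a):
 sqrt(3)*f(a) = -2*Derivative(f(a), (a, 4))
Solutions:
 f(a) = (C1*sin(2^(1/4)*3^(1/8)*a/2) + C2*cos(2^(1/4)*3^(1/8)*a/2))*exp(-2^(1/4)*3^(1/8)*a/2) + (C3*sin(2^(1/4)*3^(1/8)*a/2) + C4*cos(2^(1/4)*3^(1/8)*a/2))*exp(2^(1/4)*3^(1/8)*a/2)


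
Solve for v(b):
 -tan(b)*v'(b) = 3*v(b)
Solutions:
 v(b) = C1/sin(b)^3


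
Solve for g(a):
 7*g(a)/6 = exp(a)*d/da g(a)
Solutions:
 g(a) = C1*exp(-7*exp(-a)/6)


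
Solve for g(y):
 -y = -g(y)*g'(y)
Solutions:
 g(y) = -sqrt(C1 + y^2)
 g(y) = sqrt(C1 + y^2)


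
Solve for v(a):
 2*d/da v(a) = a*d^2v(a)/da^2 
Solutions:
 v(a) = C1 + C2*a^3


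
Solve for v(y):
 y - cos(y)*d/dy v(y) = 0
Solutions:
 v(y) = C1 + Integral(y/cos(y), y)


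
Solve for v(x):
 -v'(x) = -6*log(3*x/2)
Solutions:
 v(x) = C1 + 6*x*log(x) - 6*x + x*log(729/64)


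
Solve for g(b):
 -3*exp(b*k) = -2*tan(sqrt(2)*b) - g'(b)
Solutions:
 g(b) = C1 + 3*Piecewise((exp(b*k)/k, Ne(k, 0)), (b, True)) + sqrt(2)*log(cos(sqrt(2)*b))


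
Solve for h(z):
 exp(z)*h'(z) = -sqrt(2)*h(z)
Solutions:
 h(z) = C1*exp(sqrt(2)*exp(-z))


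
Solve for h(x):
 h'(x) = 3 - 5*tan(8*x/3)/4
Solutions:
 h(x) = C1 + 3*x + 15*log(cos(8*x/3))/32


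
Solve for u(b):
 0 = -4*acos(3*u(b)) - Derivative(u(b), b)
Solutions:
 Integral(1/acos(3*_y), (_y, u(b))) = C1 - 4*b


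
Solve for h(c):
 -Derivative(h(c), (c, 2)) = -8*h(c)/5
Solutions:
 h(c) = C1*exp(-2*sqrt(10)*c/5) + C2*exp(2*sqrt(10)*c/5)


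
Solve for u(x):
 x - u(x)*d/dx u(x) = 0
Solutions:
 u(x) = -sqrt(C1 + x^2)
 u(x) = sqrt(C1 + x^2)


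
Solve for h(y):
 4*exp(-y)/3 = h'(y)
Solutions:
 h(y) = C1 - 4*exp(-y)/3


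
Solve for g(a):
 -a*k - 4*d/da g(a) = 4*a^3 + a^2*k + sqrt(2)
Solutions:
 g(a) = C1 - a^4/4 - a^3*k/12 - a^2*k/8 - sqrt(2)*a/4


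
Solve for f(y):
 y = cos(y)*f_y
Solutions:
 f(y) = C1 + Integral(y/cos(y), y)


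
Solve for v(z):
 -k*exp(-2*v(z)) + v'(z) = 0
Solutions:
 v(z) = log(-sqrt(C1 + 2*k*z))
 v(z) = log(C1 + 2*k*z)/2


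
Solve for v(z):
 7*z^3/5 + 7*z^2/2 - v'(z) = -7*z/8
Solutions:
 v(z) = C1 + 7*z^4/20 + 7*z^3/6 + 7*z^2/16


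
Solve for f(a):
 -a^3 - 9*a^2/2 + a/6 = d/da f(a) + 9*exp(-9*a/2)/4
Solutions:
 f(a) = C1 - a^4/4 - 3*a^3/2 + a^2/12 + exp(-9*a/2)/2


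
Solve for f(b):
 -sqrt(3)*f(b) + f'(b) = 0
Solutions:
 f(b) = C1*exp(sqrt(3)*b)


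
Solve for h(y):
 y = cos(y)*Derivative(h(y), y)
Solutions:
 h(y) = C1 + Integral(y/cos(y), y)


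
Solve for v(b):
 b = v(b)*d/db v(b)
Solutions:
 v(b) = -sqrt(C1 + b^2)
 v(b) = sqrt(C1 + b^2)


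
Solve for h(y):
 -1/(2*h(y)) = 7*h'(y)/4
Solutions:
 h(y) = -sqrt(C1 - 28*y)/7
 h(y) = sqrt(C1 - 28*y)/7


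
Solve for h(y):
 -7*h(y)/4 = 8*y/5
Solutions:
 h(y) = -32*y/35


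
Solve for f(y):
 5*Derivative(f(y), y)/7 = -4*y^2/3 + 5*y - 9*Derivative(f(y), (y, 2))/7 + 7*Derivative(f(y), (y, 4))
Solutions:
 f(y) = C1 + C2*exp(-2^(1/3)*y*(6/(sqrt(1117) + 35)^(1/3) + 2^(1/3)*(sqrt(1117) + 35)^(1/3))/28)*sin(2^(1/3)*sqrt(3)*y*(-2^(1/3)*(sqrt(1117) + 35)^(1/3) + 6/(sqrt(1117) + 35)^(1/3))/28) + C3*exp(-2^(1/3)*y*(6/(sqrt(1117) + 35)^(1/3) + 2^(1/3)*(sqrt(1117) + 35)^(1/3))/28)*cos(2^(1/3)*sqrt(3)*y*(-2^(1/3)*(sqrt(1117) + 35)^(1/3) + 6/(sqrt(1117) + 35)^(1/3))/28) + C4*exp(2^(1/3)*y*(6/(sqrt(1117) + 35)^(1/3) + 2^(1/3)*(sqrt(1117) + 35)^(1/3))/14) - 28*y^3/45 + 343*y^2/50 - 3087*y/125


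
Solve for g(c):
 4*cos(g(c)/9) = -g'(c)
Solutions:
 4*c - 9*log(sin(g(c)/9) - 1)/2 + 9*log(sin(g(c)/9) + 1)/2 = C1


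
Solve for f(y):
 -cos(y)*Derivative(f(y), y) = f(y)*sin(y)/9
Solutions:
 f(y) = C1*cos(y)^(1/9)


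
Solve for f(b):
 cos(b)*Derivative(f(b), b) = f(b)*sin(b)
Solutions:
 f(b) = C1/cos(b)


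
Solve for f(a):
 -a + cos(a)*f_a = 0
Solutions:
 f(a) = C1 + Integral(a/cos(a), a)


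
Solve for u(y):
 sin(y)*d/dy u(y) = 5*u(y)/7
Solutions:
 u(y) = C1*(cos(y) - 1)^(5/14)/(cos(y) + 1)^(5/14)


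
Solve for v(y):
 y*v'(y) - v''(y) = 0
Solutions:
 v(y) = C1 + C2*erfi(sqrt(2)*y/2)


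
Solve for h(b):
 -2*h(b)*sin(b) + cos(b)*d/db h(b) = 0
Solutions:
 h(b) = C1/cos(b)^2


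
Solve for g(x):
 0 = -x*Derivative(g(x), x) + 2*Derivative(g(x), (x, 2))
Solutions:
 g(x) = C1 + C2*erfi(x/2)


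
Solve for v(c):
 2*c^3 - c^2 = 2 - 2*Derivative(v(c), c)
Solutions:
 v(c) = C1 - c^4/4 + c^3/6 + c


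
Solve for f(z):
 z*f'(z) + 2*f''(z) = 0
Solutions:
 f(z) = C1 + C2*erf(z/2)


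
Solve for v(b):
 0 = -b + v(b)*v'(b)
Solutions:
 v(b) = -sqrt(C1 + b^2)
 v(b) = sqrt(C1 + b^2)


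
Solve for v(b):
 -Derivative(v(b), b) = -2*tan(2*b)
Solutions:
 v(b) = C1 - log(cos(2*b))


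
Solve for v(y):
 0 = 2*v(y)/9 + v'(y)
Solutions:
 v(y) = C1*exp(-2*y/9)


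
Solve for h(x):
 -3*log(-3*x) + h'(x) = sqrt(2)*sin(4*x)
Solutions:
 h(x) = C1 + 3*x*log(-x) - 3*x + 3*x*log(3) - sqrt(2)*cos(4*x)/4


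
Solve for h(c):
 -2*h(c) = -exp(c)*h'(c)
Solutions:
 h(c) = C1*exp(-2*exp(-c))


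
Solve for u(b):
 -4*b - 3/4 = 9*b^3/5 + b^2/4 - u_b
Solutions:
 u(b) = C1 + 9*b^4/20 + b^3/12 + 2*b^2 + 3*b/4


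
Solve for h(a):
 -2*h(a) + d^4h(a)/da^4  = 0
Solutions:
 h(a) = C1*exp(-2^(1/4)*a) + C2*exp(2^(1/4)*a) + C3*sin(2^(1/4)*a) + C4*cos(2^(1/4)*a)


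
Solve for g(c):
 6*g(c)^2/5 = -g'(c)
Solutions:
 g(c) = 5/(C1 + 6*c)


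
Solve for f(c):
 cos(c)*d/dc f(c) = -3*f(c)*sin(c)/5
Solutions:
 f(c) = C1*cos(c)^(3/5)


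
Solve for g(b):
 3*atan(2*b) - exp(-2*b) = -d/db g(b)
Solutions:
 g(b) = C1 - 3*b*atan(2*b) + 3*log(4*b^2 + 1)/4 - exp(-2*b)/2


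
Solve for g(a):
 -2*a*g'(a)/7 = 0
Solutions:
 g(a) = C1


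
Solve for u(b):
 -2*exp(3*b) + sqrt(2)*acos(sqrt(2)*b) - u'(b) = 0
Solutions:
 u(b) = C1 + sqrt(2)*(b*acos(sqrt(2)*b) - sqrt(2)*sqrt(1 - 2*b^2)/2) - 2*exp(3*b)/3


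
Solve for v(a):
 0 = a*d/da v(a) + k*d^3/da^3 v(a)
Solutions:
 v(a) = C1 + Integral(C2*airyai(a*(-1/k)^(1/3)) + C3*airybi(a*(-1/k)^(1/3)), a)


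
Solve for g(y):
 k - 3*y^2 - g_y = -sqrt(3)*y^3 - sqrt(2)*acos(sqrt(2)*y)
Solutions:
 g(y) = C1 + k*y + sqrt(3)*y^4/4 - y^3 + sqrt(2)*(y*acos(sqrt(2)*y) - sqrt(2)*sqrt(1 - 2*y^2)/2)


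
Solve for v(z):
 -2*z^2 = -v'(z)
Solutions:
 v(z) = C1 + 2*z^3/3


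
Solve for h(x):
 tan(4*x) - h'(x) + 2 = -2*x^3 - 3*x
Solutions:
 h(x) = C1 + x^4/2 + 3*x^2/2 + 2*x - log(cos(4*x))/4


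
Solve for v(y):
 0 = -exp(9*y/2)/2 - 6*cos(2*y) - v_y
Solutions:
 v(y) = C1 - exp(9*y/2)/9 - 3*sin(2*y)


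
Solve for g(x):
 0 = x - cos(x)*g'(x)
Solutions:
 g(x) = C1 + Integral(x/cos(x), x)


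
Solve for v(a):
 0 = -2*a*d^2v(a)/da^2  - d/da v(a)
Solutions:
 v(a) = C1 + C2*sqrt(a)


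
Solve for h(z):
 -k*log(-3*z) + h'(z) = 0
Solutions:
 h(z) = C1 + k*z*log(-z) + k*z*(-1 + log(3))


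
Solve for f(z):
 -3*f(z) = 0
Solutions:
 f(z) = 0


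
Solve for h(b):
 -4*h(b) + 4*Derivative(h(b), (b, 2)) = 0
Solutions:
 h(b) = C1*exp(-b) + C2*exp(b)


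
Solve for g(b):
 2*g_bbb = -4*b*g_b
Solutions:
 g(b) = C1 + Integral(C2*airyai(-2^(1/3)*b) + C3*airybi(-2^(1/3)*b), b)


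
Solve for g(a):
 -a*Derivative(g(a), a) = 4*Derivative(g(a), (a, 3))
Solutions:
 g(a) = C1 + Integral(C2*airyai(-2^(1/3)*a/2) + C3*airybi(-2^(1/3)*a/2), a)


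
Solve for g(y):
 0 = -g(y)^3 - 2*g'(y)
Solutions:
 g(y) = -sqrt(-1/(C1 - y))
 g(y) = sqrt(-1/(C1 - y))


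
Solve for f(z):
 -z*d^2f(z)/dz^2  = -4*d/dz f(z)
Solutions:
 f(z) = C1 + C2*z^5


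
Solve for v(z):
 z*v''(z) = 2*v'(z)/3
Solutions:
 v(z) = C1 + C2*z^(5/3)


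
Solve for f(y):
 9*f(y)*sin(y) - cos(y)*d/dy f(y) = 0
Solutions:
 f(y) = C1/cos(y)^9


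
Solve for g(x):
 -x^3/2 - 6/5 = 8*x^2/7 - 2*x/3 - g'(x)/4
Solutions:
 g(x) = C1 + x^4/2 + 32*x^3/21 - 4*x^2/3 + 24*x/5


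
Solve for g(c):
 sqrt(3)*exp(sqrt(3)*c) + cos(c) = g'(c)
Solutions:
 g(c) = C1 + exp(sqrt(3)*c) + sin(c)


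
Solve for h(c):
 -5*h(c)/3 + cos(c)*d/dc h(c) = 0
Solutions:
 h(c) = C1*(sin(c) + 1)^(5/6)/(sin(c) - 1)^(5/6)


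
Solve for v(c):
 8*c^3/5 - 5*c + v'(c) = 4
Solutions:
 v(c) = C1 - 2*c^4/5 + 5*c^2/2 + 4*c


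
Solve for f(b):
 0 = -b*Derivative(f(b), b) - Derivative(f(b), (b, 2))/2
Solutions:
 f(b) = C1 + C2*erf(b)


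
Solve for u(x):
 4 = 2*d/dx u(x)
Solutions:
 u(x) = C1 + 2*x


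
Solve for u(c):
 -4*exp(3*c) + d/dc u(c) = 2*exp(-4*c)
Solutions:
 u(c) = C1 + 4*exp(3*c)/3 - exp(-4*c)/2


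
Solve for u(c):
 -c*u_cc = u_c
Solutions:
 u(c) = C1 + C2*log(c)


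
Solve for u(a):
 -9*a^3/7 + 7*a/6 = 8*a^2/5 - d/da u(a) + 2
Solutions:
 u(a) = C1 + 9*a^4/28 + 8*a^3/15 - 7*a^2/12 + 2*a


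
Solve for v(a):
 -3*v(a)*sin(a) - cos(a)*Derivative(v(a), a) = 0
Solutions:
 v(a) = C1*cos(a)^3


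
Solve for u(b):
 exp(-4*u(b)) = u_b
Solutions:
 u(b) = log(-I*(C1 + 4*b)^(1/4))
 u(b) = log(I*(C1 + 4*b)^(1/4))
 u(b) = log(-(C1 + 4*b)^(1/4))
 u(b) = log(C1 + 4*b)/4


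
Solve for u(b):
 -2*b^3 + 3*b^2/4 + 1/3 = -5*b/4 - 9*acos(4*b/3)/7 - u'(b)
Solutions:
 u(b) = C1 + b^4/2 - b^3/4 - 5*b^2/8 - 9*b*acos(4*b/3)/7 - b/3 + 9*sqrt(9 - 16*b^2)/28


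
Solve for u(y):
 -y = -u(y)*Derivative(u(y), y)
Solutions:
 u(y) = -sqrt(C1 + y^2)
 u(y) = sqrt(C1 + y^2)


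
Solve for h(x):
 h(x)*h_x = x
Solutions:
 h(x) = -sqrt(C1 + x^2)
 h(x) = sqrt(C1 + x^2)


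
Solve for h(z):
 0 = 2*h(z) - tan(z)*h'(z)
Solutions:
 h(z) = C1*sin(z)^2


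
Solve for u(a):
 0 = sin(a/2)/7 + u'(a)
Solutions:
 u(a) = C1 + 2*cos(a/2)/7


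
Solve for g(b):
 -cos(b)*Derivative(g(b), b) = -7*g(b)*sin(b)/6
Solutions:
 g(b) = C1/cos(b)^(7/6)


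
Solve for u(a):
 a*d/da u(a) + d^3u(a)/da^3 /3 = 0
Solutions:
 u(a) = C1 + Integral(C2*airyai(-3^(1/3)*a) + C3*airybi(-3^(1/3)*a), a)


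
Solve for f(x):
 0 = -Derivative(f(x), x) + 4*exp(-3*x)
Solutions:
 f(x) = C1 - 4*exp(-3*x)/3


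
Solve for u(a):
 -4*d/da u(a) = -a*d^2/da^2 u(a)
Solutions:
 u(a) = C1 + C2*a^5


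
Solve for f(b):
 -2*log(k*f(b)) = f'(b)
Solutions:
 li(k*f(b))/k = C1 - 2*b


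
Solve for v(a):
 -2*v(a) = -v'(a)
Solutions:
 v(a) = C1*exp(2*a)


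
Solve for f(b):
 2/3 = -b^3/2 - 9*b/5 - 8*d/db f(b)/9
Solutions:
 f(b) = C1 - 9*b^4/64 - 81*b^2/80 - 3*b/4


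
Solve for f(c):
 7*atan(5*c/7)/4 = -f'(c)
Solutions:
 f(c) = C1 - 7*c*atan(5*c/7)/4 + 49*log(25*c^2 + 49)/40


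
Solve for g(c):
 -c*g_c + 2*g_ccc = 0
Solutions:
 g(c) = C1 + Integral(C2*airyai(2^(2/3)*c/2) + C3*airybi(2^(2/3)*c/2), c)


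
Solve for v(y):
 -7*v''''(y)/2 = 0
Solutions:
 v(y) = C1 + C2*y + C3*y^2 + C4*y^3


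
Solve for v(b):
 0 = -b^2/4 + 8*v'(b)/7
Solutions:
 v(b) = C1 + 7*b^3/96


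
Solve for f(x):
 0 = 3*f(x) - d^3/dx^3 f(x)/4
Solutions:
 f(x) = C3*exp(12^(1/3)*x) + (C1*sin(2^(2/3)*3^(5/6)*x/2) + C2*cos(2^(2/3)*3^(5/6)*x/2))*exp(-12^(1/3)*x/2)


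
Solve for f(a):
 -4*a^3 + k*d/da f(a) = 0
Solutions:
 f(a) = C1 + a^4/k


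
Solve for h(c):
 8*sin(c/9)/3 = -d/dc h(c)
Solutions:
 h(c) = C1 + 24*cos(c/9)


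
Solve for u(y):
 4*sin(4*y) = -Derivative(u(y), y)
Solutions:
 u(y) = C1 + cos(4*y)


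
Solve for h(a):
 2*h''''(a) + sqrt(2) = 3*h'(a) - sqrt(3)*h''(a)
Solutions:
 h(a) = C1 + C2*exp(-a*(-2^(2/3)*3^(5/6)/(9 + sqrt(2*sqrt(3) + 81))^(1/3) + 18^(1/3)*(9 + sqrt(2*sqrt(3) + 81))^(1/3))/12)*sin(a*(12^(1/3)/(9 + sqrt(2*sqrt(3) + 81))^(1/3) + 2^(1/3)*3^(1/6)*(9 + sqrt(2*sqrt(3) + 81))^(1/3))/4) + C3*exp(-a*(-2^(2/3)*3^(5/6)/(9 + sqrt(2*sqrt(3) + 81))^(1/3) + 18^(1/3)*(9 + sqrt(2*sqrt(3) + 81))^(1/3))/12)*cos(a*(12^(1/3)/(9 + sqrt(2*sqrt(3) + 81))^(1/3) + 2^(1/3)*3^(1/6)*(9 + sqrt(2*sqrt(3) + 81))^(1/3))/4) + C4*exp(a*(-2^(2/3)*3^(5/6)/(9 + sqrt(2*sqrt(3) + 81))^(1/3) + 18^(1/3)*(9 + sqrt(2*sqrt(3) + 81))^(1/3))/6) + sqrt(2)*a/3


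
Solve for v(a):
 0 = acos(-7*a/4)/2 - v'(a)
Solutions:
 v(a) = C1 + a*acos(-7*a/4)/2 + sqrt(16 - 49*a^2)/14


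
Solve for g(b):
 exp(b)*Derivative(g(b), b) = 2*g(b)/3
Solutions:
 g(b) = C1*exp(-2*exp(-b)/3)


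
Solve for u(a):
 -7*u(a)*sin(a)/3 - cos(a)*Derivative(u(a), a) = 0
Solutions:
 u(a) = C1*cos(a)^(7/3)


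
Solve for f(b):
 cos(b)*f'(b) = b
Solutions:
 f(b) = C1 + Integral(b/cos(b), b)


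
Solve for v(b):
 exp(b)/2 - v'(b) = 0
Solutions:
 v(b) = C1 + exp(b)/2


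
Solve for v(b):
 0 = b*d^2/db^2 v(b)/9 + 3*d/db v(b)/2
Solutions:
 v(b) = C1 + C2/b^(25/2)


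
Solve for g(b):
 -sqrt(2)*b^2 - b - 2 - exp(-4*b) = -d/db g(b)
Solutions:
 g(b) = C1 + sqrt(2)*b^3/3 + b^2/2 + 2*b - exp(-4*b)/4


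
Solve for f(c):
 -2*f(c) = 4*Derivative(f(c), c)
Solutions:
 f(c) = C1*exp(-c/2)


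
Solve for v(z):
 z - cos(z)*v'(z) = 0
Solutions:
 v(z) = C1 + Integral(z/cos(z), z)


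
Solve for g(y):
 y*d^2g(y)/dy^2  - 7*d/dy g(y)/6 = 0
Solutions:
 g(y) = C1 + C2*y^(13/6)


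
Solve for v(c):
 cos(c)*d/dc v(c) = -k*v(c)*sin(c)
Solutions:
 v(c) = C1*exp(k*log(cos(c)))


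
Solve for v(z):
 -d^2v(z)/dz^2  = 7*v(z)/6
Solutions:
 v(z) = C1*sin(sqrt(42)*z/6) + C2*cos(sqrt(42)*z/6)


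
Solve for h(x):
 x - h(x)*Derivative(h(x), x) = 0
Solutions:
 h(x) = -sqrt(C1 + x^2)
 h(x) = sqrt(C1 + x^2)


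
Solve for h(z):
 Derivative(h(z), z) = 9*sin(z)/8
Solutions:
 h(z) = C1 - 9*cos(z)/8


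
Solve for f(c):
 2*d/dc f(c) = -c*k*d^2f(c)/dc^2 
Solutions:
 f(c) = C1 + c^(((re(k) - 2)*re(k) + im(k)^2)/(re(k)^2 + im(k)^2))*(C2*sin(2*log(c)*Abs(im(k))/(re(k)^2 + im(k)^2)) + C3*cos(2*log(c)*im(k)/(re(k)^2 + im(k)^2)))


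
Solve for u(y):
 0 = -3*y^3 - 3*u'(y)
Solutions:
 u(y) = C1 - y^4/4


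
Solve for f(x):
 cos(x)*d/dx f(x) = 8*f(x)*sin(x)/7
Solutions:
 f(x) = C1/cos(x)^(8/7)


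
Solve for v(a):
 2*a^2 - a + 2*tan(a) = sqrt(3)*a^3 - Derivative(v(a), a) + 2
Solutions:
 v(a) = C1 + sqrt(3)*a^4/4 - 2*a^3/3 + a^2/2 + 2*a + 2*log(cos(a))


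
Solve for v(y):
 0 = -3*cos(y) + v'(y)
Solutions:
 v(y) = C1 + 3*sin(y)
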